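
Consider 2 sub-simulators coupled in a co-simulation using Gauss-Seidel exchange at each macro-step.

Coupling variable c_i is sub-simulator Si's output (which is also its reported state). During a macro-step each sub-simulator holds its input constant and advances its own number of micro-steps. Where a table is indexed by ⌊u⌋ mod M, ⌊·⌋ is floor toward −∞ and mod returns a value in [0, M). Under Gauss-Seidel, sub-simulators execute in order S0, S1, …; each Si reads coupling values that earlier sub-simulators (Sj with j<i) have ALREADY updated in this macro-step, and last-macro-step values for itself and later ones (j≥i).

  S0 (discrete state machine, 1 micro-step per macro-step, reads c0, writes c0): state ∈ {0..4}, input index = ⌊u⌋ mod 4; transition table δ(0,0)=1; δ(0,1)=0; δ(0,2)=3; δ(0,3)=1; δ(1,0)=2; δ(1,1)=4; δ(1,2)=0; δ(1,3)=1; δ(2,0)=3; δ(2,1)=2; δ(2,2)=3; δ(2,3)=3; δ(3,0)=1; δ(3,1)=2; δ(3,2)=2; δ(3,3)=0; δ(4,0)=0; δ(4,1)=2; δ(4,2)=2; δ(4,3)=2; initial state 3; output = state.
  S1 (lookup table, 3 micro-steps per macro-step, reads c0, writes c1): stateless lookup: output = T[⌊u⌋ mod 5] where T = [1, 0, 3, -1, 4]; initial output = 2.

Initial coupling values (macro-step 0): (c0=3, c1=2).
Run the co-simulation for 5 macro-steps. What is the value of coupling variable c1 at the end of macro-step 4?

c1 at macro-step 4 = 1

macro 1: S0 reads c0=3 → after 1×micro: 0; S1 reads c0=0 → after 3×micro: 1 ⇒ (c0=0, c1=1)
macro 2: S0 reads c0=0 → after 1×micro: 1; S1 reads c0=1 → after 3×micro: 0 ⇒ (c0=1, c1=0)
macro 3: S0 reads c0=1 → after 1×micro: 4; S1 reads c0=4 → after 3×micro: 4 ⇒ (c0=4, c1=4)
macro 4: S0 reads c0=4 → after 1×micro: 0; S1 reads c0=0 → after 3×micro: 1 ⇒ (c0=0, c1=1)
macro 5: S0 reads c0=0 → after 1×micro: 1; S1 reads c0=1 → after 3×micro: 0 ⇒ (c0=1, c1=0)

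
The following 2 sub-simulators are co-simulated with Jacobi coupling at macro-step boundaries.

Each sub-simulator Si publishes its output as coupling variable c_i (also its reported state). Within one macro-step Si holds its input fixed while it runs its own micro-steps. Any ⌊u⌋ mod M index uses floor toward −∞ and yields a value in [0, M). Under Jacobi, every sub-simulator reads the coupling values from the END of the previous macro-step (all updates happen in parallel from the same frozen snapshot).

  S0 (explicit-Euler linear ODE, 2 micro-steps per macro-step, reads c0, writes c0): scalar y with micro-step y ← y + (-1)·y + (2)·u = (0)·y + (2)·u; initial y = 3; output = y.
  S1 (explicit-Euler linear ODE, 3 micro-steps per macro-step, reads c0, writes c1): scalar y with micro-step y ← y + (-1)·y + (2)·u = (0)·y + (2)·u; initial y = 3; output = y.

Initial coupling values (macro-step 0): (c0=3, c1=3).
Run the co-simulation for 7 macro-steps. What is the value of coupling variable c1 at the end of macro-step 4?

macro 1: S0 reads c0=3 → after 2×micro: 6; S1 reads c0=3 → after 3×micro: 6 ⇒ (c0=6, c1=6)
macro 2: S0 reads c0=6 → after 2×micro: 12; S1 reads c0=6 → after 3×micro: 12 ⇒ (c0=12, c1=12)
macro 3: S0 reads c0=12 → after 2×micro: 24; S1 reads c0=12 → after 3×micro: 24 ⇒ (c0=24, c1=24)
macro 4: S0 reads c0=24 → after 2×micro: 48; S1 reads c0=24 → after 3×micro: 48 ⇒ (c0=48, c1=48)
macro 5: S0 reads c0=48 → after 2×micro: 96; S1 reads c0=48 → after 3×micro: 96 ⇒ (c0=96, c1=96)
macro 6: S0 reads c0=96 → after 2×micro: 192; S1 reads c0=96 → after 3×micro: 192 ⇒ (c0=192, c1=192)
macro 7: S0 reads c0=192 → after 2×micro: 384; S1 reads c0=192 → after 3×micro: 384 ⇒ (c0=384, c1=384)

c1 at macro-step 4 = 48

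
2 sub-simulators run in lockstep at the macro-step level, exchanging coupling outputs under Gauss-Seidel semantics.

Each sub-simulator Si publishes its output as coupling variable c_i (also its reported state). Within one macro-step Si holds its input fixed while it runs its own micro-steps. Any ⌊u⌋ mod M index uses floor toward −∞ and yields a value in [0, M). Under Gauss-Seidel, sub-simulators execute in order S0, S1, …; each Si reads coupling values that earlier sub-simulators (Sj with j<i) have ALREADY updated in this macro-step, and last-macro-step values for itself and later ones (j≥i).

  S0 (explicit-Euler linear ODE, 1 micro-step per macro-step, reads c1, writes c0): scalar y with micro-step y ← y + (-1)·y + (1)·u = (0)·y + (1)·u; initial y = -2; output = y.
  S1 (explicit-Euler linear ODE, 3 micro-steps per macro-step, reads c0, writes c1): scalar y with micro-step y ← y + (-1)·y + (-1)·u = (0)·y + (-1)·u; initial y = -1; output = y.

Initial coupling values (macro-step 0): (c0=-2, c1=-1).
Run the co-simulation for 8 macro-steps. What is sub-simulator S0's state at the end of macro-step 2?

macro 1: S0 reads c1=-1 → after 1×micro: -1; S1 reads c0=-1 → after 3×micro: 1 ⇒ (c0=-1, c1=1)
macro 2: S0 reads c1=1 → after 1×micro: 1; S1 reads c0=1 → after 3×micro: -1 ⇒ (c0=1, c1=-1)
macro 3: S0 reads c1=-1 → after 1×micro: -1; S1 reads c0=-1 → after 3×micro: 1 ⇒ (c0=-1, c1=1)
macro 4: S0 reads c1=1 → after 1×micro: 1; S1 reads c0=1 → after 3×micro: -1 ⇒ (c0=1, c1=-1)
macro 5: S0 reads c1=-1 → after 1×micro: -1; S1 reads c0=-1 → after 3×micro: 1 ⇒ (c0=-1, c1=1)
macro 6: S0 reads c1=1 → after 1×micro: 1; S1 reads c0=1 → after 3×micro: -1 ⇒ (c0=1, c1=-1)
macro 7: S0 reads c1=-1 → after 1×micro: -1; S1 reads c0=-1 → after 3×micro: 1 ⇒ (c0=-1, c1=1)
macro 8: S0 reads c1=1 → after 1×micro: 1; S1 reads c0=1 → after 3×micro: -1 ⇒ (c0=1, c1=-1)

S0 state at macro-step 2 = 1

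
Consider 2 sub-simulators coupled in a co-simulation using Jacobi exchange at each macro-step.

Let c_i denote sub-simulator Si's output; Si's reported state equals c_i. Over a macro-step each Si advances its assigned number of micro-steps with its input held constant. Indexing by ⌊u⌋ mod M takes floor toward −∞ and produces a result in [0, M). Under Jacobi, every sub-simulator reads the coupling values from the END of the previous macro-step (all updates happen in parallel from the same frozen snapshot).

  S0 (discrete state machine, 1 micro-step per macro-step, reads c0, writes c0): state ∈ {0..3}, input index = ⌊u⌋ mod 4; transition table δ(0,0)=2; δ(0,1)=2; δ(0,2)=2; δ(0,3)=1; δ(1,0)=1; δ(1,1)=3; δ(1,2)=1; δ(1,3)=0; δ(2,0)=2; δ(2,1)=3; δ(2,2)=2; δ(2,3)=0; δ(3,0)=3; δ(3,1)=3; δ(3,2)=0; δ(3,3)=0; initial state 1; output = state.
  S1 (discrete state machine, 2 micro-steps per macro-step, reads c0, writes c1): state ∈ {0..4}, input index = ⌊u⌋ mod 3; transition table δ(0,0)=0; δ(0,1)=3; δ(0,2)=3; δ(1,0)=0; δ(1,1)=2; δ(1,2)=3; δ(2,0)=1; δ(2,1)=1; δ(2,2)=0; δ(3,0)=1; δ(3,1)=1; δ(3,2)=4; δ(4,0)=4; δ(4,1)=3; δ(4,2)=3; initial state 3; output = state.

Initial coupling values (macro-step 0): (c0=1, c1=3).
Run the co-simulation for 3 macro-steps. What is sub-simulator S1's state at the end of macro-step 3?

S1 state at macro-step 3 = 0

macro 1: S0 reads c0=1 → after 1×micro: 3; S1 reads c0=1 → after 2×micro: 2 ⇒ (c0=3, c1=2)
macro 2: S0 reads c0=3 → after 1×micro: 0; S1 reads c0=3 → after 2×micro: 0 ⇒ (c0=0, c1=0)
macro 3: S0 reads c0=0 → after 1×micro: 2; S1 reads c0=0 → after 2×micro: 0 ⇒ (c0=2, c1=0)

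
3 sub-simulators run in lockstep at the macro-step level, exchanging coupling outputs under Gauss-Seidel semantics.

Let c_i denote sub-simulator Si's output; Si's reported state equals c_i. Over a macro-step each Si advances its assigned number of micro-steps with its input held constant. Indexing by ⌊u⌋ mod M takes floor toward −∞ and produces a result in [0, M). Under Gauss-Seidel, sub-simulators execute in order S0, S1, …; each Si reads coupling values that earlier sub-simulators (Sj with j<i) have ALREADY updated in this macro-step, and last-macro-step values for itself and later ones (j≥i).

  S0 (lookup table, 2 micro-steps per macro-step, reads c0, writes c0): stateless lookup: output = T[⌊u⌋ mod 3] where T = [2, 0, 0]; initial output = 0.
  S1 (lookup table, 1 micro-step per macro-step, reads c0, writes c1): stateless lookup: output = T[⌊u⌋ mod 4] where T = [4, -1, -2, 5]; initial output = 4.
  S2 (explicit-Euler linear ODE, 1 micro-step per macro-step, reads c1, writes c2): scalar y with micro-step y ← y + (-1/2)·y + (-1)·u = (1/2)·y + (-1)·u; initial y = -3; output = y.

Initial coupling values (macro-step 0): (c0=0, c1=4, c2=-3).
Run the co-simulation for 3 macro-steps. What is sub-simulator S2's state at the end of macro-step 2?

macro 1: S0 reads c0=0 → after 2×micro: 2; S1 reads c0=2 → after 1×micro: -2; S2 reads c1=-2 → after 1×micro: 1/2 ⇒ (c0=2, c1=-2, c2=1/2)
macro 2: S0 reads c0=2 → after 2×micro: 0; S1 reads c0=0 → after 1×micro: 4; S2 reads c1=4 → after 1×micro: -15/4 ⇒ (c0=0, c1=4, c2=-15/4)
macro 3: S0 reads c0=0 → after 2×micro: 2; S1 reads c0=2 → after 1×micro: -2; S2 reads c1=-2 → after 1×micro: 1/8 ⇒ (c0=2, c1=-2, c2=1/8)

S2 state at macro-step 2 = -15/4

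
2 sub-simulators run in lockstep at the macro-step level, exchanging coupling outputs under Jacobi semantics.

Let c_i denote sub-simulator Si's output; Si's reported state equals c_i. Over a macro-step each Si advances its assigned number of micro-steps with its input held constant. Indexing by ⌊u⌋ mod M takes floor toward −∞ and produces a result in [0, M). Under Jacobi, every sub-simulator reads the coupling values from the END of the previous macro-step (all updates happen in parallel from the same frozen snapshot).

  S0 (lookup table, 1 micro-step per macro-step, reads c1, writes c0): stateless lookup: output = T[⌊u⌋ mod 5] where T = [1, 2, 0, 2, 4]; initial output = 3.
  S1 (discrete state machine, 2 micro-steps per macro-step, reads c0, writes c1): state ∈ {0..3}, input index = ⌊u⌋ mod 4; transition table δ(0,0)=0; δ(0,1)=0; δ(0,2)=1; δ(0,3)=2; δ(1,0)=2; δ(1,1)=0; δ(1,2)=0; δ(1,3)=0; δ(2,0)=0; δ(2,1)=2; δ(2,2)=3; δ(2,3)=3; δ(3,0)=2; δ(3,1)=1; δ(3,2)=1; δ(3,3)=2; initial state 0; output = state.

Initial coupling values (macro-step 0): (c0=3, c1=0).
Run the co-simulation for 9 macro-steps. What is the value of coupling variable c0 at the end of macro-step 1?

c0 at macro-step 1 = 1

macro 1: S0 reads c1=0 → after 1×micro: 1; S1 reads c0=3 → after 2×micro: 3 ⇒ (c0=1, c1=3)
macro 2: S0 reads c1=3 → after 1×micro: 2; S1 reads c0=1 → after 2×micro: 0 ⇒ (c0=2, c1=0)
macro 3: S0 reads c1=0 → after 1×micro: 1; S1 reads c0=2 → after 2×micro: 0 ⇒ (c0=1, c1=0)
macro 4: S0 reads c1=0 → after 1×micro: 1; S1 reads c0=1 → after 2×micro: 0 ⇒ (c0=1, c1=0)
macro 5: S0 reads c1=0 → after 1×micro: 1; S1 reads c0=1 → after 2×micro: 0 ⇒ (c0=1, c1=0)
macro 6: S0 reads c1=0 → after 1×micro: 1; S1 reads c0=1 → after 2×micro: 0 ⇒ (c0=1, c1=0)
macro 7: S0 reads c1=0 → after 1×micro: 1; S1 reads c0=1 → after 2×micro: 0 ⇒ (c0=1, c1=0)
macro 8: S0 reads c1=0 → after 1×micro: 1; S1 reads c0=1 → after 2×micro: 0 ⇒ (c0=1, c1=0)
macro 9: S0 reads c1=0 → after 1×micro: 1; S1 reads c0=1 → after 2×micro: 0 ⇒ (c0=1, c1=0)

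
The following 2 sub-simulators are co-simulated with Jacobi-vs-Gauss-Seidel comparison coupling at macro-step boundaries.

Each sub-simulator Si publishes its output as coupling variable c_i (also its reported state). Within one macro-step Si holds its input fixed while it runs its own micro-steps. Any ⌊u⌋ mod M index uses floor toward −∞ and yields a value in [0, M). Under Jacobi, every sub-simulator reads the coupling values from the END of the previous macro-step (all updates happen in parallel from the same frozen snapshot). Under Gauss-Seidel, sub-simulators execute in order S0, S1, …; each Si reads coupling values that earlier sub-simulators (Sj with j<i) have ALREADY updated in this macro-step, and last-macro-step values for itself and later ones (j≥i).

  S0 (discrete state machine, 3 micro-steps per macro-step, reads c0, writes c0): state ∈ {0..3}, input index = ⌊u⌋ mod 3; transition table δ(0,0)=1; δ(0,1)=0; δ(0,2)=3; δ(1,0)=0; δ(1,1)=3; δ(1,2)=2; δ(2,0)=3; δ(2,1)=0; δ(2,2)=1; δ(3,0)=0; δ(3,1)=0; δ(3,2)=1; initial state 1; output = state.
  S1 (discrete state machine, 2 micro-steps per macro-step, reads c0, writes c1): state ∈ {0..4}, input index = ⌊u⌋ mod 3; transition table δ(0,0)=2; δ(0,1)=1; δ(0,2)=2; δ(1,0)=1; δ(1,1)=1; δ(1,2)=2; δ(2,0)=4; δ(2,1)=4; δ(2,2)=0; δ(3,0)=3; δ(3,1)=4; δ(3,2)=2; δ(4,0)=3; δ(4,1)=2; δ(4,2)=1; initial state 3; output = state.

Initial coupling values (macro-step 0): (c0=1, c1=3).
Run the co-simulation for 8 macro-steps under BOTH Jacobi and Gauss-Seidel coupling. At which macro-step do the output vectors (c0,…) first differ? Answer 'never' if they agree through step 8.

[Jacobi] macro 1: S0 reads c0=1 → after 3×micro: 0; S1 reads c0=1 → after 2×micro: 2 ⇒ (c0=0, c1=2)
[Jacobi] macro 2: S0 reads c0=0 → after 3×micro: 1; S1 reads c0=0 → after 2×micro: 3 ⇒ (c0=1, c1=3)
[Jacobi] macro 3: S0 reads c0=1 → after 3×micro: 0; S1 reads c0=1 → after 2×micro: 2 ⇒ (c0=0, c1=2)
[Jacobi] macro 4: S0 reads c0=0 → after 3×micro: 1; S1 reads c0=0 → after 2×micro: 3 ⇒ (c0=1, c1=3)
[Jacobi] macro 5: S0 reads c0=1 → after 3×micro: 0; S1 reads c0=1 → after 2×micro: 2 ⇒ (c0=0, c1=2)
[Jacobi] macro 6: S0 reads c0=0 → after 3×micro: 1; S1 reads c0=0 → after 2×micro: 3 ⇒ (c0=1, c1=3)
[Jacobi] macro 7: S0 reads c0=1 → after 3×micro: 0; S1 reads c0=1 → after 2×micro: 2 ⇒ (c0=0, c1=2)
[Jacobi] macro 8: S0 reads c0=0 → after 3×micro: 1; S1 reads c0=0 → after 2×micro: 3 ⇒ (c0=1, c1=3)
[Gauss-Seidel] macro 1: S0 reads c0=1 → after 3×micro: 0; S1 reads c0=0 → after 2×micro: 3 ⇒ (c0=0, c1=3)
[Gauss-Seidel] macro 2: S0 reads c0=0 → after 3×micro: 1; S1 reads c0=1 → after 2×micro: 2 ⇒ (c0=1, c1=2)
[Gauss-Seidel] macro 3: S0 reads c0=1 → after 3×micro: 0; S1 reads c0=0 → after 2×micro: 3 ⇒ (c0=0, c1=3)
[Gauss-Seidel] macro 4: S0 reads c0=0 → after 3×micro: 1; S1 reads c0=1 → after 2×micro: 2 ⇒ (c0=1, c1=2)
[Gauss-Seidel] macro 5: S0 reads c0=1 → after 3×micro: 0; S1 reads c0=0 → after 2×micro: 3 ⇒ (c0=0, c1=3)
[Gauss-Seidel] macro 6: S0 reads c0=0 → after 3×micro: 1; S1 reads c0=1 → after 2×micro: 2 ⇒ (c0=1, c1=2)
[Gauss-Seidel] macro 7: S0 reads c0=1 → after 3×micro: 0; S1 reads c0=0 → after 2×micro: 3 ⇒ (c0=0, c1=3)
[Gauss-Seidel] macro 8: S0 reads c0=0 → after 3×micro: 1; S1 reads c0=1 → after 2×micro: 2 ⇒ (c0=1, c1=2)

first divergence at macro-step: 1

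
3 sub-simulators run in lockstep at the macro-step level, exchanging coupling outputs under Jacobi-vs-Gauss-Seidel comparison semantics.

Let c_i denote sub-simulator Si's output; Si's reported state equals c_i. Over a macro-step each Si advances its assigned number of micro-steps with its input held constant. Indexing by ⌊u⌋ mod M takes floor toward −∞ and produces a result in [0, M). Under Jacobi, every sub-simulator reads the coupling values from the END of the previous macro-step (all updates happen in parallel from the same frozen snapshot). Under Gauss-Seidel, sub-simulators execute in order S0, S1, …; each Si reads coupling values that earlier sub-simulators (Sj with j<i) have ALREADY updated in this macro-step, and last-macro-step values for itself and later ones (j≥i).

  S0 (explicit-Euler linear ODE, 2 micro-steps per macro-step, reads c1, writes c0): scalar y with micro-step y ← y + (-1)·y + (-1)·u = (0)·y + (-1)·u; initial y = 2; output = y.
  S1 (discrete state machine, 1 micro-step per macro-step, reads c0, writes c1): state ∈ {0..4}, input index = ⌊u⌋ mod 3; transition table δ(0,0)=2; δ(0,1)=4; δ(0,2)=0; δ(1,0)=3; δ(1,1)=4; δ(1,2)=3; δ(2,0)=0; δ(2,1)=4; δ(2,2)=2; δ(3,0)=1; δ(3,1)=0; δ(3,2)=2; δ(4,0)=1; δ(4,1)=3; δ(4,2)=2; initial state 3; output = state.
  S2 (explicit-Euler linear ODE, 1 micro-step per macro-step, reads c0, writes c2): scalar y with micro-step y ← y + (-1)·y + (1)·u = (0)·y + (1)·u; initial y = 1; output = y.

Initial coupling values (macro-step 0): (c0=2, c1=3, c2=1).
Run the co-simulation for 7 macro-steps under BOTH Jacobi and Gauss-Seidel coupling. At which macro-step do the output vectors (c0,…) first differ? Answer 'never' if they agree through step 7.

first divergence at macro-step: 1

[Jacobi] macro 1: S0 reads c1=3 → after 2×micro: -3; S1 reads c0=2 → after 1×micro: 2; S2 reads c0=2 → after 1×micro: 2 ⇒ (c0=-3, c1=2, c2=2)
[Jacobi] macro 2: S0 reads c1=2 → after 2×micro: -2; S1 reads c0=-3 → after 1×micro: 0; S2 reads c0=-3 → after 1×micro: -3 ⇒ (c0=-2, c1=0, c2=-3)
[Jacobi] macro 3: S0 reads c1=0 → after 2×micro: 0; S1 reads c0=-2 → after 1×micro: 4; S2 reads c0=-2 → after 1×micro: -2 ⇒ (c0=0, c1=4, c2=-2)
[Jacobi] macro 4: S0 reads c1=4 → after 2×micro: -4; S1 reads c0=0 → after 1×micro: 1; S2 reads c0=0 → after 1×micro: 0 ⇒ (c0=-4, c1=1, c2=0)
[Jacobi] macro 5: S0 reads c1=1 → after 2×micro: -1; S1 reads c0=-4 → after 1×micro: 3; S2 reads c0=-4 → after 1×micro: -4 ⇒ (c0=-1, c1=3, c2=-4)
[Jacobi] macro 6: S0 reads c1=3 → after 2×micro: -3; S1 reads c0=-1 → after 1×micro: 2; S2 reads c0=-1 → after 1×micro: -1 ⇒ (c0=-3, c1=2, c2=-1)
[Jacobi] macro 7: S0 reads c1=2 → after 2×micro: -2; S1 reads c0=-3 → after 1×micro: 0; S2 reads c0=-3 → after 1×micro: -3 ⇒ (c0=-2, c1=0, c2=-3)
[Gauss-Seidel] macro 1: S0 reads c1=3 → after 2×micro: -3; S1 reads c0=-3 → after 1×micro: 1; S2 reads c0=-3 → after 1×micro: -3 ⇒ (c0=-3, c1=1, c2=-3)
[Gauss-Seidel] macro 2: S0 reads c1=1 → after 2×micro: -1; S1 reads c0=-1 → after 1×micro: 3; S2 reads c0=-1 → after 1×micro: -1 ⇒ (c0=-1, c1=3, c2=-1)
[Gauss-Seidel] macro 3: S0 reads c1=3 → after 2×micro: -3; S1 reads c0=-3 → after 1×micro: 1; S2 reads c0=-3 → after 1×micro: -3 ⇒ (c0=-3, c1=1, c2=-3)
[Gauss-Seidel] macro 4: S0 reads c1=1 → after 2×micro: -1; S1 reads c0=-1 → after 1×micro: 3; S2 reads c0=-1 → after 1×micro: -1 ⇒ (c0=-1, c1=3, c2=-1)
[Gauss-Seidel] macro 5: S0 reads c1=3 → after 2×micro: -3; S1 reads c0=-3 → after 1×micro: 1; S2 reads c0=-3 → after 1×micro: -3 ⇒ (c0=-3, c1=1, c2=-3)
[Gauss-Seidel] macro 6: S0 reads c1=1 → after 2×micro: -1; S1 reads c0=-1 → after 1×micro: 3; S2 reads c0=-1 → after 1×micro: -1 ⇒ (c0=-1, c1=3, c2=-1)
[Gauss-Seidel] macro 7: S0 reads c1=3 → after 2×micro: -3; S1 reads c0=-3 → after 1×micro: 1; S2 reads c0=-3 → after 1×micro: -3 ⇒ (c0=-3, c1=1, c2=-3)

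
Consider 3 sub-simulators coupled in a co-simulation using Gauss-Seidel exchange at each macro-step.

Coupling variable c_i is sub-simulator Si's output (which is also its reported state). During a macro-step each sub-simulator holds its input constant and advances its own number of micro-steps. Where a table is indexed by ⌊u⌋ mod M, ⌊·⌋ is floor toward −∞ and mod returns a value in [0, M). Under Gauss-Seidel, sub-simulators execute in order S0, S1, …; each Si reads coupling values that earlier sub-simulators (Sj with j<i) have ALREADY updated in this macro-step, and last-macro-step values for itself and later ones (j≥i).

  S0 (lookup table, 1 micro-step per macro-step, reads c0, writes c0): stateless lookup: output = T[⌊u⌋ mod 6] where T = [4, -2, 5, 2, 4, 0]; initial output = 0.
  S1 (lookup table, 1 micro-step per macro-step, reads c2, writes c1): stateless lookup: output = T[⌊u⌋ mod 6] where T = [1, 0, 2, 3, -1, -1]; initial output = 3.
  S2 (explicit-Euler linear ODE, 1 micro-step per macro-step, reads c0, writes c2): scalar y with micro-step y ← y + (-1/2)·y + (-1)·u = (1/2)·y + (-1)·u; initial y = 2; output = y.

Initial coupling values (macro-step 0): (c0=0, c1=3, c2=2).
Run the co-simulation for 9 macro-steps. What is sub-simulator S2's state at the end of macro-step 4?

S2 state at macro-step 4 = -59/8

macro 1: S0 reads c0=0 → after 1×micro: 4; S1 reads c2=2 → after 1×micro: 2; S2 reads c0=4 → after 1×micro: -3 ⇒ (c0=4, c1=2, c2=-3)
macro 2: S0 reads c0=4 → after 1×micro: 4; S1 reads c2=-3 → after 1×micro: 3; S2 reads c0=4 → after 1×micro: -11/2 ⇒ (c0=4, c1=3, c2=-11/2)
macro 3: S0 reads c0=4 → after 1×micro: 4; S1 reads c2=-11/2 → after 1×micro: 1; S2 reads c0=4 → after 1×micro: -27/4 ⇒ (c0=4, c1=1, c2=-27/4)
macro 4: S0 reads c0=4 → after 1×micro: 4; S1 reads c2=-27/4 → after 1×micro: -1; S2 reads c0=4 → after 1×micro: -59/8 ⇒ (c0=4, c1=-1, c2=-59/8)
macro 5: S0 reads c0=4 → after 1×micro: 4; S1 reads c2=-59/8 → after 1×micro: -1; S2 reads c0=4 → after 1×micro: -123/16 ⇒ (c0=4, c1=-1, c2=-123/16)
macro 6: S0 reads c0=4 → after 1×micro: 4; S1 reads c2=-123/16 → after 1×micro: -1; S2 reads c0=4 → after 1×micro: -251/32 ⇒ (c0=4, c1=-1, c2=-251/32)
macro 7: S0 reads c0=4 → after 1×micro: 4; S1 reads c2=-251/32 → after 1×micro: -1; S2 reads c0=4 → after 1×micro: -507/64 ⇒ (c0=4, c1=-1, c2=-507/64)
macro 8: S0 reads c0=4 → after 1×micro: 4; S1 reads c2=-507/64 → after 1×micro: -1; S2 reads c0=4 → after 1×micro: -1019/128 ⇒ (c0=4, c1=-1, c2=-1019/128)
macro 9: S0 reads c0=4 → after 1×micro: 4; S1 reads c2=-1019/128 → after 1×micro: -1; S2 reads c0=4 → after 1×micro: -2043/256 ⇒ (c0=4, c1=-1, c2=-2043/256)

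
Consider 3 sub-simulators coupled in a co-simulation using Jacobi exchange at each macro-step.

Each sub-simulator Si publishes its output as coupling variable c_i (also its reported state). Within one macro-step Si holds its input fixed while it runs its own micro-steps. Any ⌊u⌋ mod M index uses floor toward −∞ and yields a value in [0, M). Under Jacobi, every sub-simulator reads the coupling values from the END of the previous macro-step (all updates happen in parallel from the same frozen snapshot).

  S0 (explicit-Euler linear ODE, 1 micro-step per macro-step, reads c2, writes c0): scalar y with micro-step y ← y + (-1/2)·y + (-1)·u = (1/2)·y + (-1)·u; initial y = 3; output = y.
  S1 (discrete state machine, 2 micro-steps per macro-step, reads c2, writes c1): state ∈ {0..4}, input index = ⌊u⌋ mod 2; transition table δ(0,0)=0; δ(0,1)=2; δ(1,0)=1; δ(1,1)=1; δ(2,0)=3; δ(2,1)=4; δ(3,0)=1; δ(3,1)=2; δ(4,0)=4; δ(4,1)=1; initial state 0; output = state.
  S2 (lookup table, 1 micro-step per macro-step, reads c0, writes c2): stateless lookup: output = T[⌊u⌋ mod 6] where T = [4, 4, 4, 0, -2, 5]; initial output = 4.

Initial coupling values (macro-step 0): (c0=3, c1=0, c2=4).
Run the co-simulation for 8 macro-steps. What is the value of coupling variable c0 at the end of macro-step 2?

c0 at macro-step 2 = -5/4

macro 1: S0 reads c2=4 → after 1×micro: -5/2; S1 reads c2=4 → after 2×micro: 0; S2 reads c0=3 → after 1×micro: 0 ⇒ (c0=-5/2, c1=0, c2=0)
macro 2: S0 reads c2=0 → after 1×micro: -5/4; S1 reads c2=0 → after 2×micro: 0; S2 reads c0=-5/2 → after 1×micro: 0 ⇒ (c0=-5/4, c1=0, c2=0)
macro 3: S0 reads c2=0 → after 1×micro: -5/8; S1 reads c2=0 → after 2×micro: 0; S2 reads c0=-5/4 → after 1×micro: -2 ⇒ (c0=-5/8, c1=0, c2=-2)
macro 4: S0 reads c2=-2 → after 1×micro: 27/16; S1 reads c2=-2 → after 2×micro: 0; S2 reads c0=-5/8 → after 1×micro: 5 ⇒ (c0=27/16, c1=0, c2=5)
macro 5: S0 reads c2=5 → after 1×micro: -133/32; S1 reads c2=5 → after 2×micro: 4; S2 reads c0=27/16 → after 1×micro: 4 ⇒ (c0=-133/32, c1=4, c2=4)
macro 6: S0 reads c2=4 → after 1×micro: -389/64; S1 reads c2=4 → after 2×micro: 4; S2 reads c0=-133/32 → after 1×micro: 4 ⇒ (c0=-389/64, c1=4, c2=4)
macro 7: S0 reads c2=4 → after 1×micro: -901/128; S1 reads c2=4 → after 2×micro: 4; S2 reads c0=-389/64 → after 1×micro: 5 ⇒ (c0=-901/128, c1=4, c2=5)
macro 8: S0 reads c2=5 → after 1×micro: -2181/256; S1 reads c2=5 → after 2×micro: 1; S2 reads c0=-901/128 → after 1×micro: -2 ⇒ (c0=-2181/256, c1=1, c2=-2)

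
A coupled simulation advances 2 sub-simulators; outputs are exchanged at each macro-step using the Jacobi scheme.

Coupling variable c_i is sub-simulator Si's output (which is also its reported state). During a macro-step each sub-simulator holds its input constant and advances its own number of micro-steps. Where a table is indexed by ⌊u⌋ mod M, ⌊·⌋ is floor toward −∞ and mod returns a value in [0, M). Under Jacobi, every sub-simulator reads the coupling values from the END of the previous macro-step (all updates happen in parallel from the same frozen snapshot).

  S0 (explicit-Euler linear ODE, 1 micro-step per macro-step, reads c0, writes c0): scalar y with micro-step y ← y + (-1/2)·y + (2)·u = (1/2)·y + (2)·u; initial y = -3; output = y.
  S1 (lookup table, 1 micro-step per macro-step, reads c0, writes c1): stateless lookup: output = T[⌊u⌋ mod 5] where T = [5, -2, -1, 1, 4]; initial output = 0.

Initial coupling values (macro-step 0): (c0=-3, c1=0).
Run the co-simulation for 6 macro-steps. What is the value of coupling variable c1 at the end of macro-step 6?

macro 1: S0 reads c0=-3 → after 1×micro: -15/2; S1 reads c0=-3 → after 1×micro: -1 ⇒ (c0=-15/2, c1=-1)
macro 2: S0 reads c0=-15/2 → after 1×micro: -75/4; S1 reads c0=-15/2 → after 1×micro: -1 ⇒ (c0=-75/4, c1=-1)
macro 3: S0 reads c0=-75/4 → after 1×micro: -375/8; S1 reads c0=-75/4 → after 1×micro: -2 ⇒ (c0=-375/8, c1=-2)
macro 4: S0 reads c0=-375/8 → after 1×micro: -1875/16; S1 reads c0=-375/8 → after 1×micro: 1 ⇒ (c0=-1875/16, c1=1)
macro 5: S0 reads c0=-1875/16 → after 1×micro: -9375/32; S1 reads c0=-1875/16 → after 1×micro: -1 ⇒ (c0=-9375/32, c1=-1)
macro 6: S0 reads c0=-9375/32 → after 1×micro: -46875/64; S1 reads c0=-9375/32 → after 1×micro: -1 ⇒ (c0=-46875/64, c1=-1)

c1 at macro-step 6 = -1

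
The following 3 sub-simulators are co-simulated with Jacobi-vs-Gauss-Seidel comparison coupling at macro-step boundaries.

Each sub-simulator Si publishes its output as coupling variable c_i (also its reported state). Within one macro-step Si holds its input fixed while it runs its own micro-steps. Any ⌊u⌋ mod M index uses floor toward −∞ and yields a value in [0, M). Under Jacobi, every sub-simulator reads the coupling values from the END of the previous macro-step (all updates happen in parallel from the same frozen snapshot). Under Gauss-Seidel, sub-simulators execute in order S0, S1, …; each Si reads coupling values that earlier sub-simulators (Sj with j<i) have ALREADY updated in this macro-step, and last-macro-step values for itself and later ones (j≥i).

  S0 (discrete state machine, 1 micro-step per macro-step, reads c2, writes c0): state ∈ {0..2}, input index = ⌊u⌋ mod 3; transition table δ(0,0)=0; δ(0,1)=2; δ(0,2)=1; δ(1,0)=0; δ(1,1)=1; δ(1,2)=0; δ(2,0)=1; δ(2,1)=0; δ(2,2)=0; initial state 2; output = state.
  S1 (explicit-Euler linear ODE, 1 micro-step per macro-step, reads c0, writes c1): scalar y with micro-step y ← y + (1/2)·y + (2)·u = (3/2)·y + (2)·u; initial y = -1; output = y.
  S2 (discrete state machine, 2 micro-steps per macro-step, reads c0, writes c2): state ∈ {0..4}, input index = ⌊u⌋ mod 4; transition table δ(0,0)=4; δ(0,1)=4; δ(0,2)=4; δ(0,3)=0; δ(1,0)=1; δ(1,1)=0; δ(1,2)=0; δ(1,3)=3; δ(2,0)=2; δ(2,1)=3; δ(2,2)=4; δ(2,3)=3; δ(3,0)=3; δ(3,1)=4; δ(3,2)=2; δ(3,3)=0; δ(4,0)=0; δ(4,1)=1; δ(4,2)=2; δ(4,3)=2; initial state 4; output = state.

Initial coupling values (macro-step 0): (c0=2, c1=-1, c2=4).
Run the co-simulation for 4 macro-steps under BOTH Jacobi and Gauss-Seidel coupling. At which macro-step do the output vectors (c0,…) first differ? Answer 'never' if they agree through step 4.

[Jacobi] macro 1: S0 reads c2=4 → after 1×micro: 0; S1 reads c0=2 → after 1×micro: 5/2; S2 reads c0=2 → after 2×micro: 4 ⇒ (c0=0, c1=5/2, c2=4)
[Jacobi] macro 2: S0 reads c2=4 → after 1×micro: 2; S1 reads c0=0 → after 1×micro: 15/4; S2 reads c0=0 → after 2×micro: 4 ⇒ (c0=2, c1=15/4, c2=4)
[Jacobi] macro 3: S0 reads c2=4 → after 1×micro: 0; S1 reads c0=2 → after 1×micro: 77/8; S2 reads c0=2 → after 2×micro: 4 ⇒ (c0=0, c1=77/8, c2=4)
[Jacobi] macro 4: S0 reads c2=4 → after 1×micro: 2; S1 reads c0=0 → after 1×micro: 231/16; S2 reads c0=0 → after 2×micro: 4 ⇒ (c0=2, c1=231/16, c2=4)
[Gauss-Seidel] macro 1: S0 reads c2=4 → after 1×micro: 0; S1 reads c0=0 → after 1×micro: -3/2; S2 reads c0=0 → after 2×micro: 4 ⇒ (c0=0, c1=-3/2, c2=4)
[Gauss-Seidel] macro 2: S0 reads c2=4 → after 1×micro: 2; S1 reads c0=2 → after 1×micro: 7/4; S2 reads c0=2 → after 2×micro: 4 ⇒ (c0=2, c1=7/4, c2=4)
[Gauss-Seidel] macro 3: S0 reads c2=4 → after 1×micro: 0; S1 reads c0=0 → after 1×micro: 21/8; S2 reads c0=0 → after 2×micro: 4 ⇒ (c0=0, c1=21/8, c2=4)
[Gauss-Seidel] macro 4: S0 reads c2=4 → after 1×micro: 2; S1 reads c0=2 → after 1×micro: 127/16; S2 reads c0=2 → after 2×micro: 4 ⇒ (c0=2, c1=127/16, c2=4)

first divergence at macro-step: 1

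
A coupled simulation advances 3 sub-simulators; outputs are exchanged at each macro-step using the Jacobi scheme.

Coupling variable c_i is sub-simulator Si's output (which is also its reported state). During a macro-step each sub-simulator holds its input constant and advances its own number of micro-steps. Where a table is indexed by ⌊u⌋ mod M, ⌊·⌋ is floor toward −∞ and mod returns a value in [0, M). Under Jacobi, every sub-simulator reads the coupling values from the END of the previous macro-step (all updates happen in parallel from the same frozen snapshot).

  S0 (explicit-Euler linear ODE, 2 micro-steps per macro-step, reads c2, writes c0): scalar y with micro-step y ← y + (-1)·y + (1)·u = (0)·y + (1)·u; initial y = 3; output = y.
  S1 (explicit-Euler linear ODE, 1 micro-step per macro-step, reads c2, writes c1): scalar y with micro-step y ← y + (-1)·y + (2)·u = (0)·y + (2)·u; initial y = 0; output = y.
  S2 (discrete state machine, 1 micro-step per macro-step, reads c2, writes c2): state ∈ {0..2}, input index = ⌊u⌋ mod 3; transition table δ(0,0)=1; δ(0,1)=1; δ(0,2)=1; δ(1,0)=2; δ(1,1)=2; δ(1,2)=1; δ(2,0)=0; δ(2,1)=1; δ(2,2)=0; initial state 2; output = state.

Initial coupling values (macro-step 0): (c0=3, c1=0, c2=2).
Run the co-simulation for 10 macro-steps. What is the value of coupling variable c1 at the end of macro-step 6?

c1 at macro-step 6 = 2

macro 1: S0 reads c2=2 → after 2×micro: 2; S1 reads c2=2 → after 1×micro: 4; S2 reads c2=2 → after 1×micro: 0 ⇒ (c0=2, c1=4, c2=0)
macro 2: S0 reads c2=0 → after 2×micro: 0; S1 reads c2=0 → after 1×micro: 0; S2 reads c2=0 → after 1×micro: 1 ⇒ (c0=0, c1=0, c2=1)
macro 3: S0 reads c2=1 → after 2×micro: 1; S1 reads c2=1 → after 1×micro: 2; S2 reads c2=1 → after 1×micro: 2 ⇒ (c0=1, c1=2, c2=2)
macro 4: S0 reads c2=2 → after 2×micro: 2; S1 reads c2=2 → after 1×micro: 4; S2 reads c2=2 → after 1×micro: 0 ⇒ (c0=2, c1=4, c2=0)
macro 5: S0 reads c2=0 → after 2×micro: 0; S1 reads c2=0 → after 1×micro: 0; S2 reads c2=0 → after 1×micro: 1 ⇒ (c0=0, c1=0, c2=1)
macro 6: S0 reads c2=1 → after 2×micro: 1; S1 reads c2=1 → after 1×micro: 2; S2 reads c2=1 → after 1×micro: 2 ⇒ (c0=1, c1=2, c2=2)
macro 7: S0 reads c2=2 → after 2×micro: 2; S1 reads c2=2 → after 1×micro: 4; S2 reads c2=2 → after 1×micro: 0 ⇒ (c0=2, c1=4, c2=0)
macro 8: S0 reads c2=0 → after 2×micro: 0; S1 reads c2=0 → after 1×micro: 0; S2 reads c2=0 → after 1×micro: 1 ⇒ (c0=0, c1=0, c2=1)
macro 9: S0 reads c2=1 → after 2×micro: 1; S1 reads c2=1 → after 1×micro: 2; S2 reads c2=1 → after 1×micro: 2 ⇒ (c0=1, c1=2, c2=2)
macro 10: S0 reads c2=2 → after 2×micro: 2; S1 reads c2=2 → after 1×micro: 4; S2 reads c2=2 → after 1×micro: 0 ⇒ (c0=2, c1=4, c2=0)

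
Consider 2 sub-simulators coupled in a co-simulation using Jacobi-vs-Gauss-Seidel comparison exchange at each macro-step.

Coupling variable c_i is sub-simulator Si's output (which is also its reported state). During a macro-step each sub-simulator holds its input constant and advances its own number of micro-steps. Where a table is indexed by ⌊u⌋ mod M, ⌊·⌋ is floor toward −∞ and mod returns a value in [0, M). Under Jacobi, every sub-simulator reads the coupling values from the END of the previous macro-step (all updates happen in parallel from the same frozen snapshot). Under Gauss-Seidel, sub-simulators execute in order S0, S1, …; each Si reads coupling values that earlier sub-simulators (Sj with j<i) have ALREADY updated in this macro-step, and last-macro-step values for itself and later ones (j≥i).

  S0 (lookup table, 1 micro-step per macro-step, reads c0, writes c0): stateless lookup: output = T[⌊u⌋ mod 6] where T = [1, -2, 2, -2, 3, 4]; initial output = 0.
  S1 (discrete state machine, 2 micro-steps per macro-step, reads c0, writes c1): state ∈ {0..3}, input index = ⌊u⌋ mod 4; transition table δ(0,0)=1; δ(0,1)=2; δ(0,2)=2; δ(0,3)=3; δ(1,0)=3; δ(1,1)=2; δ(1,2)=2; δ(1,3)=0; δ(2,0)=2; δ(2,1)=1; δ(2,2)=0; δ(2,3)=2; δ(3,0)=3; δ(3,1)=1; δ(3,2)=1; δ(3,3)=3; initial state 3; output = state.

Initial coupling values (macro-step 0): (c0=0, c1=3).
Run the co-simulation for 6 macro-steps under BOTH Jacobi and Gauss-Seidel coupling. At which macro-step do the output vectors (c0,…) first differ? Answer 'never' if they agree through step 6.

first divergence at macro-step: 1

[Jacobi] macro 1: S0 reads c0=0 → after 1×micro: 1; S1 reads c0=0 → after 2×micro: 3 ⇒ (c0=1, c1=3)
[Jacobi] macro 2: S0 reads c0=1 → after 1×micro: -2; S1 reads c0=1 → after 2×micro: 2 ⇒ (c0=-2, c1=2)
[Jacobi] macro 3: S0 reads c0=-2 → after 1×micro: 3; S1 reads c0=-2 → after 2×micro: 2 ⇒ (c0=3, c1=2)
[Jacobi] macro 4: S0 reads c0=3 → after 1×micro: -2; S1 reads c0=3 → after 2×micro: 2 ⇒ (c0=-2, c1=2)
[Jacobi] macro 5: S0 reads c0=-2 → after 1×micro: 3; S1 reads c0=-2 → after 2×micro: 2 ⇒ (c0=3, c1=2)
[Jacobi] macro 6: S0 reads c0=3 → after 1×micro: -2; S1 reads c0=3 → after 2×micro: 2 ⇒ (c0=-2, c1=2)
[Gauss-Seidel] macro 1: S0 reads c0=0 → after 1×micro: 1; S1 reads c0=1 → after 2×micro: 2 ⇒ (c0=1, c1=2)
[Gauss-Seidel] macro 2: S0 reads c0=1 → after 1×micro: -2; S1 reads c0=-2 → after 2×micro: 2 ⇒ (c0=-2, c1=2)
[Gauss-Seidel] macro 3: S0 reads c0=-2 → after 1×micro: 3; S1 reads c0=3 → after 2×micro: 2 ⇒ (c0=3, c1=2)
[Gauss-Seidel] macro 4: S0 reads c0=3 → after 1×micro: -2; S1 reads c0=-2 → after 2×micro: 2 ⇒ (c0=-2, c1=2)
[Gauss-Seidel] macro 5: S0 reads c0=-2 → after 1×micro: 3; S1 reads c0=3 → after 2×micro: 2 ⇒ (c0=3, c1=2)
[Gauss-Seidel] macro 6: S0 reads c0=3 → after 1×micro: -2; S1 reads c0=-2 → after 2×micro: 2 ⇒ (c0=-2, c1=2)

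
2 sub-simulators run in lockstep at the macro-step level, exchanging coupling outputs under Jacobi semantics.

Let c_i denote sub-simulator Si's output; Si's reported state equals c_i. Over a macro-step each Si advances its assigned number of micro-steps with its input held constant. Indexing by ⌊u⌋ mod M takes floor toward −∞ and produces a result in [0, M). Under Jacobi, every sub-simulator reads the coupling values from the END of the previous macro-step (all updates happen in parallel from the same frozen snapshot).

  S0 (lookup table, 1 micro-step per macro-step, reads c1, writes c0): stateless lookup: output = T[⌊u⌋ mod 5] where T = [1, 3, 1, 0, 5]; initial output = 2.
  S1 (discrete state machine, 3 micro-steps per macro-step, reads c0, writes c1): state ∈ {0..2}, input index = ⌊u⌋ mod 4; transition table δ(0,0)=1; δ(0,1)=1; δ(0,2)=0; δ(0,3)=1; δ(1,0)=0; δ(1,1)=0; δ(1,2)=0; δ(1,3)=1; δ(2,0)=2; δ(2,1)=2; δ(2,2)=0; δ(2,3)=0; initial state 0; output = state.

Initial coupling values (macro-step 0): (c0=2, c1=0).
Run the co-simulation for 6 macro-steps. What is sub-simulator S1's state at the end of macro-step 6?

macro 1: S0 reads c1=0 → after 1×micro: 1; S1 reads c0=2 → after 3×micro: 0 ⇒ (c0=1, c1=0)
macro 2: S0 reads c1=0 → after 1×micro: 1; S1 reads c0=1 → after 3×micro: 1 ⇒ (c0=1, c1=1)
macro 3: S0 reads c1=1 → after 1×micro: 3; S1 reads c0=1 → after 3×micro: 0 ⇒ (c0=3, c1=0)
macro 4: S0 reads c1=0 → after 1×micro: 1; S1 reads c0=3 → after 3×micro: 1 ⇒ (c0=1, c1=1)
macro 5: S0 reads c1=1 → after 1×micro: 3; S1 reads c0=1 → after 3×micro: 0 ⇒ (c0=3, c1=0)
macro 6: S0 reads c1=0 → after 1×micro: 1; S1 reads c0=3 → after 3×micro: 1 ⇒ (c0=1, c1=1)

S1 state at macro-step 6 = 1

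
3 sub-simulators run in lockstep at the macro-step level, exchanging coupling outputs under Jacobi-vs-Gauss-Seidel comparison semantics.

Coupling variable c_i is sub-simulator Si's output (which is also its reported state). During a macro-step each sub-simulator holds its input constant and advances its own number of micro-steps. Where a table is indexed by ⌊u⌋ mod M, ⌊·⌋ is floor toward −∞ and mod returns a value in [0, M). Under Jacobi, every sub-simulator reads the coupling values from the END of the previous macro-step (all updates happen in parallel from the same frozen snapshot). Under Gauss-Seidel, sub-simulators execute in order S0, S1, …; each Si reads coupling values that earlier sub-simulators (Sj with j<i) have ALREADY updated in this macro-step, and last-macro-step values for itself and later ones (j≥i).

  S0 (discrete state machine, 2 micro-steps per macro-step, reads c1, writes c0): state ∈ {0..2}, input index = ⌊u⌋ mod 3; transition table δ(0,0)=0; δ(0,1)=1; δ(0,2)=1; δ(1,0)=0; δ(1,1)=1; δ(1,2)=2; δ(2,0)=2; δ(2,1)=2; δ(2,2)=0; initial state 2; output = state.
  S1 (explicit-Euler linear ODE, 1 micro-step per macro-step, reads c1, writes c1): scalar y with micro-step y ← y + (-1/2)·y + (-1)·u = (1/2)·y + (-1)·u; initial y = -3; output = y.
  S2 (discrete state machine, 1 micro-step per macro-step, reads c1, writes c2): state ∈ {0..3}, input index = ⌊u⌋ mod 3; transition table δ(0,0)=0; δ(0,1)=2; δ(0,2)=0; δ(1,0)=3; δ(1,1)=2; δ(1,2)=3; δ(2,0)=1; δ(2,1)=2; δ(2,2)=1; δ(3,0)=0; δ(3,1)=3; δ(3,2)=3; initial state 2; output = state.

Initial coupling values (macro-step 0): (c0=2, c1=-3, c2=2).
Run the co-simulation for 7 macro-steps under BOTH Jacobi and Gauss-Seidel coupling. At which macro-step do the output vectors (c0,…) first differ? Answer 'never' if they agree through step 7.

first divergence at macro-step: 1

[Jacobi] macro 1: S0 reads c1=-3 → after 2×micro: 2; S1 reads c1=-3 → after 1×micro: 3/2; S2 reads c1=-3 → after 1×micro: 1 ⇒ (c0=2, c1=3/2, c2=1)
[Jacobi] macro 2: S0 reads c1=3/2 → after 2×micro: 2; S1 reads c1=3/2 → after 1×micro: -3/4; S2 reads c1=3/2 → after 1×micro: 2 ⇒ (c0=2, c1=-3/4, c2=2)
[Jacobi] macro 3: S0 reads c1=-3/4 → after 2×micro: 1; S1 reads c1=-3/4 → after 1×micro: 3/8; S2 reads c1=-3/4 → after 1×micro: 1 ⇒ (c0=1, c1=3/8, c2=1)
[Jacobi] macro 4: S0 reads c1=3/8 → after 2×micro: 0; S1 reads c1=3/8 → after 1×micro: -3/16; S2 reads c1=3/8 → after 1×micro: 3 ⇒ (c0=0, c1=-3/16, c2=3)
[Jacobi] macro 5: S0 reads c1=-3/16 → after 2×micro: 2; S1 reads c1=-3/16 → after 1×micro: 3/32; S2 reads c1=-3/16 → after 1×micro: 3 ⇒ (c0=2, c1=3/32, c2=3)
[Jacobi] macro 6: S0 reads c1=3/32 → after 2×micro: 2; S1 reads c1=3/32 → after 1×micro: -3/64; S2 reads c1=3/32 → after 1×micro: 0 ⇒ (c0=2, c1=-3/64, c2=0)
[Jacobi] macro 7: S0 reads c1=-3/64 → after 2×micro: 1; S1 reads c1=-3/64 → after 1×micro: 3/128; S2 reads c1=-3/64 → after 1×micro: 0 ⇒ (c0=1, c1=3/128, c2=0)
[Gauss-Seidel] macro 1: S0 reads c1=-3 → after 2×micro: 2; S1 reads c1=-3 → after 1×micro: 3/2; S2 reads c1=3/2 → after 1×micro: 2 ⇒ (c0=2, c1=3/2, c2=2)
[Gauss-Seidel] macro 2: S0 reads c1=3/2 → after 2×micro: 2; S1 reads c1=3/2 → after 1×micro: -3/4; S2 reads c1=-3/4 → after 1×micro: 1 ⇒ (c0=2, c1=-3/4, c2=1)
[Gauss-Seidel] macro 3: S0 reads c1=-3/4 → after 2×micro: 1; S1 reads c1=-3/4 → after 1×micro: 3/8; S2 reads c1=3/8 → after 1×micro: 3 ⇒ (c0=1, c1=3/8, c2=3)
[Gauss-Seidel] macro 4: S0 reads c1=3/8 → after 2×micro: 0; S1 reads c1=3/8 → after 1×micro: -3/16; S2 reads c1=-3/16 → after 1×micro: 3 ⇒ (c0=0, c1=-3/16, c2=3)
[Gauss-Seidel] macro 5: S0 reads c1=-3/16 → after 2×micro: 2; S1 reads c1=-3/16 → after 1×micro: 3/32; S2 reads c1=3/32 → after 1×micro: 0 ⇒ (c0=2, c1=3/32, c2=0)
[Gauss-Seidel] macro 6: S0 reads c1=3/32 → after 2×micro: 2; S1 reads c1=3/32 → after 1×micro: -3/64; S2 reads c1=-3/64 → after 1×micro: 0 ⇒ (c0=2, c1=-3/64, c2=0)
[Gauss-Seidel] macro 7: S0 reads c1=-3/64 → after 2×micro: 1; S1 reads c1=-3/64 → after 1×micro: 3/128; S2 reads c1=3/128 → after 1×micro: 0 ⇒ (c0=1, c1=3/128, c2=0)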